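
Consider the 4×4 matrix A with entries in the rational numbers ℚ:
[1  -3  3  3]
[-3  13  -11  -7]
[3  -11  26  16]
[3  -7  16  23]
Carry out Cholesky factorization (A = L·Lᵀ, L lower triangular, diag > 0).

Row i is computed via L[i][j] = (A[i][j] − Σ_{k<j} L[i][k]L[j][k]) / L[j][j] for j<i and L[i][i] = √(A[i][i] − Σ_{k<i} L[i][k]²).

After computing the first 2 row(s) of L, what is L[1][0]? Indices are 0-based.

Step 1: L[0][0] = √(1) = 1.
  L[1][0] = (-3) / L[0][0] = -3.
Step 2: L[1][1] = √(4) = 2.

L[1][0] = -3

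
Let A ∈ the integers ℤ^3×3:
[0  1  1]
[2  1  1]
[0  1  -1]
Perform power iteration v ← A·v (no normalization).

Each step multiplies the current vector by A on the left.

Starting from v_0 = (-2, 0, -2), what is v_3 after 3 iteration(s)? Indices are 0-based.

v_3 = (-16, -24, 0)

v_0 = (-2, 0, -2).
v_1 = A·v_0 = (-2, -6, 2).
v_2 = A·v_1 = (-4, -8, -8).
v_3 = A·v_2 = (-16, -24, 0).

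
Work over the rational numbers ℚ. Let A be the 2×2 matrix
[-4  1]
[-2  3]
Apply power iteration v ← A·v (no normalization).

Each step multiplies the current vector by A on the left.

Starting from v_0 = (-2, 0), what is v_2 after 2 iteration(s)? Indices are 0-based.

v_2 = (-28, -4)

v_0 = (-2, 0).
v_1 = A·v_0 = (8, 4).
v_2 = A·v_1 = (-28, -4).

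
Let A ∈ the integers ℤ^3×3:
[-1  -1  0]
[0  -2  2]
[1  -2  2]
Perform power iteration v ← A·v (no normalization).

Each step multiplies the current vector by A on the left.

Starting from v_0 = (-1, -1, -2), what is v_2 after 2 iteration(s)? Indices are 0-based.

v_0 = (-1, -1, -2).
v_1 = A·v_0 = (2, -2, -3).
v_2 = A·v_1 = (0, -2, 0).

v_2 = (0, -2, 0)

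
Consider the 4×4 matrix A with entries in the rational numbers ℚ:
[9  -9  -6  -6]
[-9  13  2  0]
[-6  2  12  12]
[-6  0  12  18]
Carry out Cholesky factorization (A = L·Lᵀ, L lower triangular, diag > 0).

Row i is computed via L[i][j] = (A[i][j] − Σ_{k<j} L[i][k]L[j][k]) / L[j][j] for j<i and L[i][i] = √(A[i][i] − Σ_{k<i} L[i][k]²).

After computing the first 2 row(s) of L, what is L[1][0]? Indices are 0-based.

Step 1: L[0][0] = √(9) = 3.
  L[1][0] = (-9) / L[0][0] = -3.
Step 2: L[1][1] = √(4) = 2.

L[1][0] = -3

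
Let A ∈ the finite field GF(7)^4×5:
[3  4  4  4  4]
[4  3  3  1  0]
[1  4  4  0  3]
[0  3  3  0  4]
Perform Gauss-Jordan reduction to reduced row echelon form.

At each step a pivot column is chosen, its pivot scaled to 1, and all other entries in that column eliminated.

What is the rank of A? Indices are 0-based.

step 1: normalize row 0 (÷3) = (1, 6, 6, 6, 6)
  row 1: subtract 4×row0 = (0, 0, 0, 5, 4)
  row 2: subtract 1×row0 = (0, 5, 5, 1, 4)
step 2: exchange rows 1,2
step 2: normalize row 1 (÷5) = (0, 1, 1, 3, 5)
  row 0: subtract 6×row1 = (1, 0, 0, 2, 4)
  row 3: subtract 3×row1 = (0, 0, 0, 5, 3)
skip col 2 (zero from row 2)
step 3: normalize row 2 (÷5) = (0, 0, 0, 1, 5)
  row 0: subtract 2×row2 = (1, 0, 0, 0, 1)
  row 1: subtract 3×row2 = (0, 1, 1, 0, 4)
  row 3: subtract 5×row2 = (0, 0, 0, 0, 6)
step 4: normalize row 3 (÷6) = (0, 0, 0, 0, 1)
  row 0: subtract 1×row3 = (1, 0, 0, 0, 0)
  row 1: subtract 4×row3 = (0, 1, 1, 0, 0)
  row 2: subtract 5×row3 = (0, 0, 0, 1, 0)

rank = 4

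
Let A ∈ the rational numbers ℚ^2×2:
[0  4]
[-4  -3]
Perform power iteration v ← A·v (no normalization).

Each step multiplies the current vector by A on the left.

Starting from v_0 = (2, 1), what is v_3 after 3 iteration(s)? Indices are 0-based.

v_0 = (2, 1).
v_1 = A·v_0 = (4, -11).
v_2 = A·v_1 = (-44, 17).
v_3 = A·v_2 = (68, 125).

v_3 = (68, 125)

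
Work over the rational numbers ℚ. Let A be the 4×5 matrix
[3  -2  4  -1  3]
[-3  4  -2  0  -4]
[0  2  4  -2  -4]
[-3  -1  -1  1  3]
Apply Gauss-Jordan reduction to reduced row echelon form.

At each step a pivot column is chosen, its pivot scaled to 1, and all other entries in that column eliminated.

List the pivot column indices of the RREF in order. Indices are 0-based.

pivot(0,0)=3: scale R0 → (1, -2/3, 4/3, -1/3, 1)
  clear (1,0): R1 −= (-3)R0 → (0, 2, 2, -1, -1)
  clear (3,0): R3 −= (-3)R0 → (0, -3, 3, 0, 6)
pivot(1,1)=2: scale R1 → (0, 1, 1, -1/2, -1/2)
  clear (0,1): R0 −= (-2/3)R1 → (1, 0, 2, -2/3, 2/3)
  clear (2,1): R2 −= (2)R1 → (0, 0, 2, -1, -3)
  clear (3,1): R3 −= (-3)R1 → (0, 0, 6, -3/2, 9/2)
pivot(2,2)=2: scale R2 → (0, 0, 1, -1/2, -3/2)
  clear (0,2): R0 −= (2)R2 → (1, 0, 0, 1/3, 11/3)
  clear (1,2): R1 −= (1)R2 → (0, 1, 0, 0, 1)
  clear (3,2): R3 −= (6)R2 → (0, 0, 0, 3/2, 27/2)
pivot(3,3)=3/2: scale R3 → (0, 0, 0, 1, 9)
  clear (0,3): R0 −= (1/3)R3 → (1, 0, 0, 0, 2/3)
  clear (2,3): R2 −= (-1/2)R3 → (0, 0, 1, 0, 3)

pivot columns: 0, 1, 2, 3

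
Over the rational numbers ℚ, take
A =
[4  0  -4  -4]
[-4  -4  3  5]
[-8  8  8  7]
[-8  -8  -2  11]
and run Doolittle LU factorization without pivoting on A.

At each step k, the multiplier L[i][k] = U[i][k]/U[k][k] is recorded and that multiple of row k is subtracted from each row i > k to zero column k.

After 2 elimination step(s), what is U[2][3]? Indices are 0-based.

Step 1: pivot at (0,0) is 4.
  row1 ← row1 − (-1)·row0  ⇒  L[1][0]=-1, U row1=(0, -4, -1, 1)
  row2 ← row2 − (-2)·row0  ⇒  L[2][0]=-2, U row2=(0, 8, 0, -1)
  row3 ← row3 − (-2)·row0  ⇒  L[3][0]=-2, U row3=(0, -8, -10, 3)
Step 2: pivot at (1,1) is -4.
  row2 ← row2 − (-2)·row1  ⇒  L[2][1]=-2, U row2=(0, 0, -2, 1)
  row3 ← row3 − (2)·row1  ⇒  L[3][1]=2, U row3=(0, 0, -8, 1)

U[2][3] = 1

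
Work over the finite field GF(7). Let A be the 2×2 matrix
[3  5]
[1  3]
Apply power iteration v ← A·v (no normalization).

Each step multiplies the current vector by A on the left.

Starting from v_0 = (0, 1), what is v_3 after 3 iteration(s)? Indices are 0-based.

v_3 = (6, 2)

v_0 = (0, 1).
v_1 = A·v_0 = (5, 3).
v_2 = A·v_1 = (2, 0).
v_3 = A·v_2 = (6, 2).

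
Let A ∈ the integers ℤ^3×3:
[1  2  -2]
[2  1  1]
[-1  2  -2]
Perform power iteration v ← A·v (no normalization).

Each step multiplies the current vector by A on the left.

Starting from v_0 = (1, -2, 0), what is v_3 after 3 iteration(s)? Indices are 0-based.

v_3 = (-41, 16, -55)

v_0 = (1, -2, 0).
v_1 = A·v_0 = (-3, 0, -5).
v_2 = A·v_1 = (7, -11, 13).
v_3 = A·v_2 = (-41, 16, -55).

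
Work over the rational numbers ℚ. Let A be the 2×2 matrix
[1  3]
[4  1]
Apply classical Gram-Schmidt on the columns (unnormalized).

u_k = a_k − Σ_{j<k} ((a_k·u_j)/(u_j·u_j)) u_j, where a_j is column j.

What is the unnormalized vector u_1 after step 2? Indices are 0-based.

u_1 = (44/17, -11/17)

Step 1: u_0 = a_0 = (1, 4).
Step 2: u_1 = a_1 − (7/17)·u_0 = (44/17, -11/17).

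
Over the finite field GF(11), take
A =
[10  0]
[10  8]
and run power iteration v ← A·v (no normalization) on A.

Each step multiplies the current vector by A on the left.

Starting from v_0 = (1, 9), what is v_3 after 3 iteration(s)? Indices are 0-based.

v_3 = (10, 8)

v_0 = (1, 9).
v_1 = A·v_0 = (10, 5).
v_2 = A·v_1 = (1, 8).
v_3 = A·v_2 = (10, 8).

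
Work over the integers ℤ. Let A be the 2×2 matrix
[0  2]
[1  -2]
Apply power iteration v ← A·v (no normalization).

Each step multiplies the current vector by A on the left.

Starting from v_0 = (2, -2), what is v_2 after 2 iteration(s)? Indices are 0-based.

v_2 = (12, -16)

v_0 = (2, -2).
v_1 = A·v_0 = (-4, 6).
v_2 = A·v_1 = (12, -16).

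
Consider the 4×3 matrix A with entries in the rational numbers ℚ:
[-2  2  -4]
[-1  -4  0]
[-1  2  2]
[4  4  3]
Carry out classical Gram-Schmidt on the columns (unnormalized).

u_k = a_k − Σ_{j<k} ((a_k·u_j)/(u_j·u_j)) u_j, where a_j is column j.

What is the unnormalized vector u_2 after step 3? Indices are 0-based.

u_2 = (-2, 4/9, 28/9, -1/9)

Step 1: u_0 = a_0 = (-2, -1, -1, 4).
Step 2: u_1 = a_1 − (7/11)·u_0 = (36/11, -37/11, 29/11, 16/11).
Step 3: u_2 = a_2 − (9/11)·u_0 − (-1/9)·u_1 = (-2, 4/9, 28/9, -1/9).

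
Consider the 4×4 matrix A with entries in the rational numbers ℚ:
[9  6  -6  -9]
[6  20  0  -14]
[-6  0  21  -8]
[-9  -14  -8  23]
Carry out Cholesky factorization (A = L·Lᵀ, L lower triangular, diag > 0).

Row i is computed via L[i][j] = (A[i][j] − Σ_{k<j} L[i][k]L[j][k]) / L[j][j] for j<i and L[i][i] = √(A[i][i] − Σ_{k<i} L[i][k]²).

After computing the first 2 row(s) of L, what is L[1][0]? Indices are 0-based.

Step 1: L[0][0] = √(9) = 3.
  L[1][0] = (6) / L[0][0] = 2.
Step 2: L[1][1] = √(16) = 4.

L[1][0] = 2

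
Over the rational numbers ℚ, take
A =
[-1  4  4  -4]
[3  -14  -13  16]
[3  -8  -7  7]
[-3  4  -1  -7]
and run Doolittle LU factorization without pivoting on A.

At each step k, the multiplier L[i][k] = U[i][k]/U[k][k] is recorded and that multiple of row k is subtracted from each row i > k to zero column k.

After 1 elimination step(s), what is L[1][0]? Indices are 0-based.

L[1][0] = -3

k=0: U[0][0]=-1
  eliminate (1,0): mult=-3, new row 1: (0, -2, -1, 4); set L[1][0]=-3
  eliminate (2,0): mult=-3, new row 2: (0, 4, 5, -5); set L[2][0]=-3
  eliminate (3,0): mult=3, new row 3: (0, -8, -13, 5); set L[3][0]=3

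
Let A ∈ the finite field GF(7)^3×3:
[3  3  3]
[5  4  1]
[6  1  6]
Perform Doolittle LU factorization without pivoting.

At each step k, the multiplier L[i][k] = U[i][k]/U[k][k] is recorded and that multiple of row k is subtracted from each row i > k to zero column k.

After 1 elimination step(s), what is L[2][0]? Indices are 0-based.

k=0: U[0][0]=3
  eliminate (1,0): mult=4, new row 1: (0, 6, 3); set L[1][0]=4
  eliminate (2,0): mult=2, new row 2: (0, 2, 0); set L[2][0]=2

L[2][0] = 2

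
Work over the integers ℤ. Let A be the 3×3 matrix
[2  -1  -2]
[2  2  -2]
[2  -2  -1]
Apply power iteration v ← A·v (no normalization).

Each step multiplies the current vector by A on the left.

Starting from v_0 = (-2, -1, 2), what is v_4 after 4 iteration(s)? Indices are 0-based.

v_0 = (-2, -1, 2).
v_1 = A·v_0 = (-7, -10, -4).
v_2 = A·v_1 = (4, -26, 10).
v_3 = A·v_2 = (14, -64, 50).
v_4 = A·v_3 = (-8, -200, 106).

v_4 = (-8, -200, 106)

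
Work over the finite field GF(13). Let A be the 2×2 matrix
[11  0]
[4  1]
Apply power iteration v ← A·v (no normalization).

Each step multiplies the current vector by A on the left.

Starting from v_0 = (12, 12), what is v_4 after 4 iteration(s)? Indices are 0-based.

v_0 = (12, 12).
v_1 = A·v_0 = (2, 8).
v_2 = A·v_1 = (9, 3).
v_3 = A·v_2 = (8, 0).
v_4 = A·v_3 = (10, 6).

v_4 = (10, 6)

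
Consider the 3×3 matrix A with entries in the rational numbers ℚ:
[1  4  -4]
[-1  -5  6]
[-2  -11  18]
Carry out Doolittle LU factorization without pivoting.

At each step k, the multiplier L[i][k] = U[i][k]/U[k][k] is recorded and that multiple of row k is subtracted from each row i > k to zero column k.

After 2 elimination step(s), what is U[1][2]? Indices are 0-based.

U[1][2] = 2

[col 0] pivot 1
  R1 -= -1*R0 → (0, -1, 2)  (L[1][0] := -1)
  R2 -= -2*R0 → (0, -3, 10)  (L[2][0] := -2)
[col 1] pivot -1
  R2 -= 3*R1 → (0, 0, 4)  (L[2][1] := 3)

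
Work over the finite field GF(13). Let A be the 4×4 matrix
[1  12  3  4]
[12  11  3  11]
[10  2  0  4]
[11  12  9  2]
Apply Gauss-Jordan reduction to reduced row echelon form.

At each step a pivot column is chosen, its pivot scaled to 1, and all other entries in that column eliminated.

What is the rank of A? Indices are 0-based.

step 1: normalize row 0 (÷1) = (1, 12, 3, 4)
  row 1: subtract 12×row0 = (0, 10, 6, 2)
  row 2: subtract 10×row0 = (0, 12, 9, 3)
  row 3: subtract 11×row0 = (0, 10, 2, 10)
step 2: normalize row 1 (÷10) = (0, 1, 11, 8)
  row 0: subtract 12×row1 = (1, 0, 1, 12)
  row 2: subtract 12×row1 = (0, 0, 7, 11)
  row 3: subtract 10×row1 = (0, 0, 9, 8)
step 3: normalize row 2 (÷7) = (0, 0, 1, 9)
  row 0: subtract 1×row2 = (1, 0, 0, 3)
  row 1: subtract 11×row2 = (0, 1, 0, 0)
  row 3: subtract 9×row2 = (0, 0, 0, 5)
step 4: normalize row 3 (÷5) = (0, 0, 0, 1)
  row 0: subtract 3×row3 = (1, 0, 0, 0)
  row 2: subtract 9×row3 = (0, 0, 1, 0)

rank = 4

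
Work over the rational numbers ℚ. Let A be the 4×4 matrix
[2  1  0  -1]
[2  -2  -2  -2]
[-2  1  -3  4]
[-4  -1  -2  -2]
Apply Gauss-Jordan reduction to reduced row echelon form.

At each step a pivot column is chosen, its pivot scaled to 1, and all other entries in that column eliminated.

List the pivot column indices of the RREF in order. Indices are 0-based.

pivot columns: 0, 1, 2, 3

pivot(0,0)=2: scale R0 → (1, 1/2, 0, -1/2)
  clear (1,0): R1 −= (2)R0 → (0, -3, -2, -1)
  clear (2,0): R2 −= (-2)R0 → (0, 2, -3, 3)
  clear (3,0): R3 −= (-4)R0 → (0, 1, -2, -4)
pivot(1,1)=-3: scale R1 → (0, 1, 2/3, 1/3)
  clear (0,1): R0 −= (1/2)R1 → (1, 0, -1/3, -2/3)
  clear (2,1): R2 −= (2)R1 → (0, 0, -13/3, 7/3)
  clear (3,1): R3 −= (1)R1 → (0, 0, -8/3, -13/3)
pivot(2,2)=-13/3: scale R2 → (0, 0, 1, -7/13)
  clear (0,2): R0 −= (-1/3)R2 → (1, 0, 0, -11/13)
  clear (1,2): R1 −= (2/3)R2 → (0, 1, 0, 9/13)
  clear (3,2): R3 −= (-8/3)R2 → (0, 0, 0, -75/13)
pivot(3,3)=-75/13: scale R3 → (0, 0, 0, 1)
  clear (0,3): R0 −= (-11/13)R3 → (1, 0, 0, 0)
  clear (1,3): R1 −= (9/13)R3 → (0, 1, 0, 0)
  clear (2,3): R2 −= (-7/13)R3 → (0, 0, 1, 0)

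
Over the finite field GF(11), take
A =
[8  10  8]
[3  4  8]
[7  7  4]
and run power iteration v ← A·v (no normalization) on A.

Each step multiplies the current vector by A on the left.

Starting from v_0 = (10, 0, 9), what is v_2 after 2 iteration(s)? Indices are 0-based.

v_2 = (4, 7, 2)

v_0 = (10, 0, 9).
v_1 = A·v_0 = (9, 3, 7).
v_2 = A·v_1 = (4, 7, 2).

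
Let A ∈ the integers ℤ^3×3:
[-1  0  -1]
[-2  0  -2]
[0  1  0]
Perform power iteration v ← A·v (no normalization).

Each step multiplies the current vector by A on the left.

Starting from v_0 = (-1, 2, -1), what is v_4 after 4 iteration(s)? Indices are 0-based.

v_0 = (-1, 2, -1).
v_1 = A·v_0 = (2, 4, 2).
v_2 = A·v_1 = (-4, -8, 4).
v_3 = A·v_2 = (0, 0, -8).
v_4 = A·v_3 = (8, 16, 0).

v_4 = (8, 16, 0)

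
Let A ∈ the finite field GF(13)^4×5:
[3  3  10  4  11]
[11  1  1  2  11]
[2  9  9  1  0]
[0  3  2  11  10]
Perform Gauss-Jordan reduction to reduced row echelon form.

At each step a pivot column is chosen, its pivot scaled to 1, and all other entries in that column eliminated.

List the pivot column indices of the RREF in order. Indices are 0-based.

pivot columns: 0, 1, 2, 3

step 1: normalize row 0 (÷3) = (1, 1, 12, 10, 8)
  row 1: subtract 11×row0 = (0, 3, 12, 9, 1)
  row 2: subtract 2×row0 = (0, 7, 11, 7, 10)
step 2: normalize row 1 (÷3) = (0, 1, 4, 3, 9)
  row 0: subtract 1×row1 = (1, 0, 8, 7, 12)
  row 2: subtract 7×row1 = (0, 0, 9, 12, 12)
  row 3: subtract 3×row1 = (0, 0, 3, 2, 9)
step 3: normalize row 2 (÷9) = (0, 0, 1, 10, 10)
  row 0: subtract 8×row2 = (1, 0, 0, 5, 10)
  row 1: subtract 4×row2 = (0, 1, 0, 2, 8)
  row 3: subtract 3×row2 = (0, 0, 0, 11, 5)
step 4: normalize row 3 (÷11) = (0, 0, 0, 1, 4)
  row 0: subtract 5×row3 = (1, 0, 0, 0, 3)
  row 1: subtract 2×row3 = (0, 1, 0, 0, 0)
  row 2: subtract 10×row3 = (0, 0, 1, 0, 9)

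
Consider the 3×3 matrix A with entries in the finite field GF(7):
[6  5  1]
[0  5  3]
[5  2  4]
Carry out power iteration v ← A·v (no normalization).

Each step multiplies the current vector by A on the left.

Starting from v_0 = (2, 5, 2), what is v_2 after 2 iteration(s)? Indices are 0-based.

v_0 = (2, 5, 2).
v_1 = A·v_0 = (4, 3, 0).
v_2 = A·v_1 = (4, 1, 5).

v_2 = (4, 1, 5)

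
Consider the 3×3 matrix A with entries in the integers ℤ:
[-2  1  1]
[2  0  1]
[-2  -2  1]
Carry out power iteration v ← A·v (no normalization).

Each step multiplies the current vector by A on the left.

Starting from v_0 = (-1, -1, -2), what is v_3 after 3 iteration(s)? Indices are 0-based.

v_3 = (12, 12, 12)

v_0 = (-1, -1, -2).
v_1 = A·v_0 = (-1, -4, 2).
v_2 = A·v_1 = (0, 0, 12).
v_3 = A·v_2 = (12, 12, 12).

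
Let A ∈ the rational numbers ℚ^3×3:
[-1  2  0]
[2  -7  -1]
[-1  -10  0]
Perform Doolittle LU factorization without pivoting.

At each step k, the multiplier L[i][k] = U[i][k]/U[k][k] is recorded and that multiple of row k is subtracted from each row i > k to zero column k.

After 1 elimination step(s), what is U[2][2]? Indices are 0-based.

[col 0] pivot -1
  R1 -= -2*R0 → (0, -3, -1)  (L[1][0] := -2)
  R2 -= 1*R0 → (0, -12, 0)  (L[2][0] := 1)

U[2][2] = 0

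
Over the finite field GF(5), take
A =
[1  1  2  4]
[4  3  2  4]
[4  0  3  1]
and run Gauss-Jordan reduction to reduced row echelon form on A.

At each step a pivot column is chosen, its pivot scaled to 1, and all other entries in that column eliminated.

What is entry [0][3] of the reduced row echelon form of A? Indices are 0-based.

M[0][3] = 0

[1] R0 /= 1  ⇒  (1, 1, 2, 4)
     R1 -= 4·R0  ⇒  (0, 4, 4, 3)
     R2 -= 4·R0  ⇒  (0, 1, 0, 0)
[2] R1 /= 4  ⇒  (0, 1, 1, 2)
     R0 -= 1·R1  ⇒  (1, 0, 1, 2)
     R2 -= 1·R1  ⇒  (0, 0, 4, 3)
[3] R2 /= 4  ⇒  (0, 0, 1, 2)
     R0 -= 1·R2  ⇒  (1, 0, 0, 0)
     R1 -= 1·R2  ⇒  (0, 1, 0, 0)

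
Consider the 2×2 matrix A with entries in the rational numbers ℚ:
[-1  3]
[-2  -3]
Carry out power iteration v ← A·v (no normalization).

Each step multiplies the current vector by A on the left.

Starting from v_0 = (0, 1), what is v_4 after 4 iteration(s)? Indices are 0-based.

v_4 = (24, -87)

v_0 = (0, 1).
v_1 = A·v_0 = (3, -3).
v_2 = A·v_1 = (-12, 3).
v_3 = A·v_2 = (21, 15).
v_4 = A·v_3 = (24, -87).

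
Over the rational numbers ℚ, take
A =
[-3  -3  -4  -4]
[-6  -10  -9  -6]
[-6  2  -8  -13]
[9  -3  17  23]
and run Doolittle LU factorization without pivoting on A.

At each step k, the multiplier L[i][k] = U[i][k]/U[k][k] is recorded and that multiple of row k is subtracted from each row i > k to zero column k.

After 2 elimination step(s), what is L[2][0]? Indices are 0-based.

[col 0] pivot -3
  R1 -= 2*R0 → (0, -4, -1, 2)  (L[1][0] := 2)
  R2 -= 2*R0 → (0, 8, 0, -5)  (L[2][0] := 2)
  R3 -= -3*R0 → (0, -12, 5, 11)  (L[3][0] := -3)
[col 1] pivot -4
  R2 -= -2*R1 → (0, 0, -2, -1)  (L[2][1] := -2)
  R3 -= 3*R1 → (0, 0, 8, 5)  (L[3][1] := 3)

L[2][0] = 2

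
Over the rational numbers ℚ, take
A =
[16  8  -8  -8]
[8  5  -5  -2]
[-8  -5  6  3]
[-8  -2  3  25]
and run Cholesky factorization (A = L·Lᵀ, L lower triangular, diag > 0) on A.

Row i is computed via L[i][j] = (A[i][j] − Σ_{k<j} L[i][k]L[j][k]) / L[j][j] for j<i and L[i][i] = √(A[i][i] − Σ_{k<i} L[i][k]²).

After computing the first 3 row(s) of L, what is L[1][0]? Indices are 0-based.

Step 1: L[0][0] = √(16) = 4.
  L[1][0] = (8) / L[0][0] = 2.
Step 2: L[1][1] = √(1) = 1.
  L[2][0] = (-8) / L[0][0] = -2.
  L[2][1] = (-1) / L[1][1] = -1.
Step 3: L[2][2] = √(1) = 1.

L[1][0] = 2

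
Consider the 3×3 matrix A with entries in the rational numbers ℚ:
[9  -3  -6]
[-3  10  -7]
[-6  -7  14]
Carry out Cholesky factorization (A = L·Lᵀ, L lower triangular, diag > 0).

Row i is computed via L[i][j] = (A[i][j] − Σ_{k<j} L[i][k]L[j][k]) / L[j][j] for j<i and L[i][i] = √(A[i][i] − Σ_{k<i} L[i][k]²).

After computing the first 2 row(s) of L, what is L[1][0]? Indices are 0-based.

Step 1: L[0][0] = √(9) = 3.
  L[1][0] = (-3) / L[0][0] = -1.
Step 2: L[1][1] = √(9) = 3.

L[1][0] = -1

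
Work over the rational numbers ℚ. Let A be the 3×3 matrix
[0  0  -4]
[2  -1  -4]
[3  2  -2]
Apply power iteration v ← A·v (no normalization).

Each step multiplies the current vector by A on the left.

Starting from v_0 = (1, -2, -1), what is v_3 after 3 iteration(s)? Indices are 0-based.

v_3 = (-104, -108, -72)

v_0 = (1, -2, -1).
v_1 = A·v_0 = (4, 8, 1).
v_2 = A·v_1 = (-4, -4, 26).
v_3 = A·v_2 = (-104, -108, -72).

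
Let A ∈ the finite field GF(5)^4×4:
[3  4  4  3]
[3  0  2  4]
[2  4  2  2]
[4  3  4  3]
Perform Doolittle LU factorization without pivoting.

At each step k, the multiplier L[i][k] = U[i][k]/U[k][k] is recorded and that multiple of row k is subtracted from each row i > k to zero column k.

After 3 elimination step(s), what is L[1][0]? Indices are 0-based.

L[1][0] = 1

k=0: U[0][0]=3
  eliminate (1,0): mult=1, new row 1: (0, 1, 3, 1); set L[1][0]=1
  eliminate (2,0): mult=4, new row 2: (0, 3, 1, 0); set L[2][0]=4
  eliminate (3,0): mult=3, new row 3: (0, 1, 2, 4); set L[3][0]=3
k=1: U[1][1]=1
  eliminate (2,1): mult=3, new row 2: (0, 0, 2, 2); set L[2][1]=3
  eliminate (3,1): mult=1, new row 3: (0, 0, 4, 3); set L[3][1]=1
k=2: U[2][2]=2
  eliminate (3,2): mult=2, new row 3: (0, 0, 0, 4); set L[3][2]=2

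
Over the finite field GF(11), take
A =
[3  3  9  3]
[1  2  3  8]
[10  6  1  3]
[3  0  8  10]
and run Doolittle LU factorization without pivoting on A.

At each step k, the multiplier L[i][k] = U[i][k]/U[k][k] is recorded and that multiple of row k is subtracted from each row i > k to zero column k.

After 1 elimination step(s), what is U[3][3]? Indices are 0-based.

[col 0] pivot 3
  R1 -= 4*R0 → (0, 1, 0, 7)  (L[1][0] := 4)
  R2 -= 7*R0 → (0, 7, 4, 4)  (L[2][0] := 7)
  R3 -= 1*R0 → (0, 8, 10, 7)  (L[3][0] := 1)

U[3][3] = 7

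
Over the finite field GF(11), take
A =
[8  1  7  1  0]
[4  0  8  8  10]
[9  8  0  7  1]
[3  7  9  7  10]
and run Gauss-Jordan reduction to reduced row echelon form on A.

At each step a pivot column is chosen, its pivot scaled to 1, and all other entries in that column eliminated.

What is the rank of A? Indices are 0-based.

rank = 4

[1] R0 /= 8  ⇒  (1, 7, 5, 7, 0)
     R1 -= 4·R0  ⇒  (0, 5, 10, 2, 10)
     R2 -= 9·R0  ⇒  (0, 0, 10, 10, 1)
     R3 -= 3·R0  ⇒  (0, 8, 5, 8, 10)
[2] R1 /= 5  ⇒  (0, 1, 2, 7, 2)
     R0 -= 7·R1  ⇒  (1, 0, 2, 2, 8)
     R3 -= 8·R1  ⇒  (0, 0, 0, 7, 5)
[3] R2 /= 10  ⇒  (0, 0, 1, 1, 10)
     R0 -= 2·R2  ⇒  (1, 0, 0, 0, 10)
     R1 -= 2·R2  ⇒  (0, 1, 0, 5, 4)
[4] R3 /= 7  ⇒  (0, 0, 0, 1, 7)
     R1 -= 5·R3  ⇒  (0, 1, 0, 0, 2)
     R2 -= 1·R3  ⇒  (0, 0, 1, 0, 3)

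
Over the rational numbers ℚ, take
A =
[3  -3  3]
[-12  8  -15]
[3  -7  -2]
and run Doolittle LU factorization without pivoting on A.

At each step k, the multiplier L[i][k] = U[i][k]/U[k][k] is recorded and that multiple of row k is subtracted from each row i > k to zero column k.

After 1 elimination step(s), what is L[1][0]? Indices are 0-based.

[col 0] pivot 3
  R1 -= -4*R0 → (0, -4, -3)  (L[1][0] := -4)
  R2 -= 1*R0 → (0, -4, -5)  (L[2][0] := 1)

L[1][0] = -4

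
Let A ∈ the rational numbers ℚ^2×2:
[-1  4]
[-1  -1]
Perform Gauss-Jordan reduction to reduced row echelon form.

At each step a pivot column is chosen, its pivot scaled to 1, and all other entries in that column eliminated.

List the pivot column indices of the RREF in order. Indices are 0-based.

pivot columns: 0, 1

step 1: normalize row 0 (÷-1) = (1, -4)
  row 1: subtract -1×row0 = (0, -5)
step 2: normalize row 1 (÷-5) = (0, 1)
  row 0: subtract -4×row1 = (1, 0)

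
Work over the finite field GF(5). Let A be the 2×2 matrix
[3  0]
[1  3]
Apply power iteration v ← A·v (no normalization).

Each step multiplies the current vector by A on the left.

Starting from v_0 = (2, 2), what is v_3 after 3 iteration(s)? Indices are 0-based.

v_0 = (2, 2).
v_1 = A·v_0 = (1, 3).
v_2 = A·v_1 = (3, 0).
v_3 = A·v_2 = (4, 3).

v_3 = (4, 3)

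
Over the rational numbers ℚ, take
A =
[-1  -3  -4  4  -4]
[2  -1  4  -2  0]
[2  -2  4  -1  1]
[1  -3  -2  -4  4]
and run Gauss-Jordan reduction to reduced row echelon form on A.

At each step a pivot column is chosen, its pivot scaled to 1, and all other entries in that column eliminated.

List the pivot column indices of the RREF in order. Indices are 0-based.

pivot columns: 0, 1, 2, 3

pivot(0,0)=-1: scale R0 → (1, 3, 4, -4, 4)
  clear (1,0): R1 −= (2)R0 → (0, -7, -4, 6, -8)
  clear (2,0): R2 −= (2)R0 → (0, -8, -4, 7, -7)
  clear (3,0): R3 −= (1)R0 → (0, -6, -6, 0, 0)
pivot(1,1)=-7: scale R1 → (0, 1, 4/7, -6/7, 8/7)
  clear (0,1): R0 −= (3)R1 → (1, 0, 16/7, -10/7, 4/7)
  clear (2,1): R2 −= (-8)R1 → (0, 0, 4/7, 1/7, 15/7)
  clear (3,1): R3 −= (-6)R1 → (0, 0, -18/7, -36/7, 48/7)
pivot(2,2)=4/7: scale R2 → (0, 0, 1, 1/4, 15/4)
  clear (0,2): R0 −= (16/7)R2 → (1, 0, 0, -2, -8)
  clear (1,2): R1 −= (4/7)R2 → (0, 1, 0, -1, -1)
  clear (3,2): R3 −= (-18/7)R2 → (0, 0, 0, -9/2, 33/2)
pivot(3,3)=-9/2: scale R3 → (0, 0, 0, 1, -11/3)
  clear (0,3): R0 −= (-2)R3 → (1, 0, 0, 0, -46/3)
  clear (1,3): R1 −= (-1)R3 → (0, 1, 0, 0, -14/3)
  clear (2,3): R2 −= (1/4)R3 → (0, 0, 1, 0, 14/3)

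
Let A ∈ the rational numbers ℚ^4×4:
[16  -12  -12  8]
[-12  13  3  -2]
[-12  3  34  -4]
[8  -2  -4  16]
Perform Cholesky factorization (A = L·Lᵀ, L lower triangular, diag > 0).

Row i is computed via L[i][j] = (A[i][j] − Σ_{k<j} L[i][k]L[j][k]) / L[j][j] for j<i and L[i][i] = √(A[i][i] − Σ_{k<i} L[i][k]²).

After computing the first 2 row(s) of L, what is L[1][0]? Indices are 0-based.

Step 1: L[0][0] = √(16) = 4.
  L[1][0] = (-12) / L[0][0] = -3.
Step 2: L[1][1] = √(4) = 2.

L[1][0] = -3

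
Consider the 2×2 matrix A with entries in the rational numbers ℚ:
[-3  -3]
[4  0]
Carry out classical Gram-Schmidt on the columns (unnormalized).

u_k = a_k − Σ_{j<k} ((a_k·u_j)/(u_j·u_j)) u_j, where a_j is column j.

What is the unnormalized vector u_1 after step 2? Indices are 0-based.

Step 1: u_0 = a_0 = (-3, 4).
Step 2: u_1 = a_1 − (9/25)·u_0 = (-48/25, -36/25).

u_1 = (-48/25, -36/25)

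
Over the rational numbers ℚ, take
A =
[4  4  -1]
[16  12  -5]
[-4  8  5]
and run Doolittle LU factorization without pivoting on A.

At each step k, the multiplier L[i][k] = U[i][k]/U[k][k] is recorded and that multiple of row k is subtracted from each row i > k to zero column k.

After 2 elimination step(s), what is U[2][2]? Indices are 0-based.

U[2][2] = 1

[col 0] pivot 4
  R1 -= 4*R0 → (0, -4, -1)  (L[1][0] := 4)
  R2 -= -1*R0 → (0, 12, 4)  (L[2][0] := -1)
[col 1] pivot -4
  R2 -= -3*R1 → (0, 0, 1)  (L[2][1] := -3)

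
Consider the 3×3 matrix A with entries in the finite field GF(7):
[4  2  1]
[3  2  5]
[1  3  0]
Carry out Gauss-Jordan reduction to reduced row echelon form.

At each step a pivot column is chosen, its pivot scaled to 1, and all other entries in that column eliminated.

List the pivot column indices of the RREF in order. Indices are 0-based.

[1] R0 /= 4  ⇒  (1, 4, 2)
     R1 -= 3·R0  ⇒  (0, 4, 6)
     R2 -= 1·R0  ⇒  (0, 6, 5)
[2] R1 /= 4  ⇒  (0, 1, 5)
     R0 -= 4·R1  ⇒  (1, 0, 3)
     R2 -= 6·R1  ⇒  (0, 0, 3)
[3] R2 /= 3  ⇒  (0, 0, 1)
     R0 -= 3·R2  ⇒  (1, 0, 0)
     R1 -= 5·R2  ⇒  (0, 1, 0)

pivot columns: 0, 1, 2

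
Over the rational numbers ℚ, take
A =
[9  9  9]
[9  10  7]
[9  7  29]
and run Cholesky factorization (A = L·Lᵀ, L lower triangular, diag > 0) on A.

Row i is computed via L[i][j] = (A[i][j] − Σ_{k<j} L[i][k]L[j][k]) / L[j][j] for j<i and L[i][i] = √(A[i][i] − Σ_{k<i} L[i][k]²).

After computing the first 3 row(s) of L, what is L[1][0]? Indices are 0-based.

L[1][0] = 3

Step 1: L[0][0] = √(9) = 3.
  L[1][0] = (9) / L[0][0] = 3.
Step 2: L[1][1] = √(1) = 1.
  L[2][0] = (9) / L[0][0] = 3.
  L[2][1] = (-2) / L[1][1] = -2.
Step 3: L[2][2] = √(16) = 4.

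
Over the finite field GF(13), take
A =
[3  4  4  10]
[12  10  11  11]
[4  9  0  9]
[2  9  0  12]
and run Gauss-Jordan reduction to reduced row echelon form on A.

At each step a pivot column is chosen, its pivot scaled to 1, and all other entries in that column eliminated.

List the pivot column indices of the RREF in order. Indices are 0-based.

pivot columns: 0, 1, 2

pivot(0,0)=3: scale R0 → (1, 10, 10, 12)
  clear (1,0): R1 −= (12)R0 → (0, 7, 8, 10)
  clear (2,0): R2 −= (4)R0 → (0, 8, 12, 0)
  clear (3,0): R3 −= (2)R0 → (0, 2, 6, 1)
pivot(1,1)=7: scale R1 → (0, 1, 3, 7)
  clear (0,1): R0 −= (10)R1 → (1, 0, 6, 7)
  clear (2,1): R2 −= (8)R1 → (0, 0, 1, 9)
  clear (3,1): R3 −= (2)R1 → (0, 0, 0, 0)
pivot(2,2)=1: scale R2 → (0, 0, 1, 9)
  clear (0,2): R0 −= (6)R2 → (1, 0, 0, 5)
  clear (1,2): R1 −= (3)R2 → (0, 1, 0, 6)
col 3: no nonzero at/below row 3; advance.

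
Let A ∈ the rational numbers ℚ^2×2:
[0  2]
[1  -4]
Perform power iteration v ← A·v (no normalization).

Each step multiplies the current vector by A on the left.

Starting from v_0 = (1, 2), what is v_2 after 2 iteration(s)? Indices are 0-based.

v_0 = (1, 2).
v_1 = A·v_0 = (4, -7).
v_2 = A·v_1 = (-14, 32).

v_2 = (-14, 32)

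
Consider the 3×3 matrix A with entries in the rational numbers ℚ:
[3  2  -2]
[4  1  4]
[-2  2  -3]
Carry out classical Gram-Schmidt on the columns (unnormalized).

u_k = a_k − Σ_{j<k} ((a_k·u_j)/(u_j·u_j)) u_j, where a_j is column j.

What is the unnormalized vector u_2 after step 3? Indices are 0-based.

u_2 = (-2, 2, 1)

Step 1: u_0 = a_0 = (3, 4, -2).
Step 2: u_1 = a_1 − (6/29)·u_0 = (40/29, 5/29, 70/29).
Step 3: u_2 = a_2 − (16/29)·u_0 − (-6/5)·u_1 = (-2, 2, 1).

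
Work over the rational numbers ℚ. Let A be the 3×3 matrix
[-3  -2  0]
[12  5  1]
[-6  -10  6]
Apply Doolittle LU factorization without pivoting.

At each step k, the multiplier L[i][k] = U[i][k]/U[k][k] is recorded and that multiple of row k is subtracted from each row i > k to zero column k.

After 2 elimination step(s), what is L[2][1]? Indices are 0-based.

L[2][1] = 2

Step 1: pivot at (0,0) is -3.
  row1 ← row1 − (-4)·row0  ⇒  L[1][0]=-4, U row1=(0, -3, 1)
  row2 ← row2 − (2)·row0  ⇒  L[2][0]=2, U row2=(0, -6, 6)
Step 2: pivot at (1,1) is -3.
  row2 ← row2 − (2)·row1  ⇒  L[2][1]=2, U row2=(0, 0, 4)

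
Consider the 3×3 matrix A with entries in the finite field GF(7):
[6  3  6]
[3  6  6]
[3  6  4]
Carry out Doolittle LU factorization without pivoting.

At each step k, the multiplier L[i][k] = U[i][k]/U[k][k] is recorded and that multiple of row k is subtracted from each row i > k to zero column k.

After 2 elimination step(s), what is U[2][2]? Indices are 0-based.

U[2][2] = 5

Step 1: pivot at (0,0) is 6.
  row1 ← row1 − (4)·row0  ⇒  L[1][0]=4, U row1=(0, 1, 3)
  row2 ← row2 − (4)·row0  ⇒  L[2][0]=4, U row2=(0, 1, 1)
Step 2: pivot at (1,1) is 1.
  row2 ← row2 − (1)·row1  ⇒  L[2][1]=1, U row2=(0, 0, 5)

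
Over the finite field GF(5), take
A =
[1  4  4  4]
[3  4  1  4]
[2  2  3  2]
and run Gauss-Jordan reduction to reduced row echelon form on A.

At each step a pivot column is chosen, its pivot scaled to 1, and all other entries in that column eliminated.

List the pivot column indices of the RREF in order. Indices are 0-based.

pivot columns: 0, 1, 2

[1] R0 /= 1  ⇒  (1, 4, 4, 4)
     R1 -= 3·R0  ⇒  (0, 2, 4, 2)
     R2 -= 2·R0  ⇒  (0, 4, 0, 4)
[2] R1 /= 2  ⇒  (0, 1, 2, 1)
     R0 -= 4·R1  ⇒  (1, 0, 1, 0)
     R2 -= 4·R1  ⇒  (0, 0, 2, 0)
[3] R2 /= 2  ⇒  (0, 0, 1, 0)
     R0 -= 1·R2  ⇒  (1, 0, 0, 0)
     R1 -= 2·R2  ⇒  (0, 1, 0, 1)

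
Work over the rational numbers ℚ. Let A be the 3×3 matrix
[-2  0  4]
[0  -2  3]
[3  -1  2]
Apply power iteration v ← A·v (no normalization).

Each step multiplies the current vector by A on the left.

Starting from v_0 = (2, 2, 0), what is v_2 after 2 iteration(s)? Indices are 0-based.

v_2 = (24, 20, 0)

v_0 = (2, 2, 0).
v_1 = A·v_0 = (-4, -4, 4).
v_2 = A·v_1 = (24, 20, 0).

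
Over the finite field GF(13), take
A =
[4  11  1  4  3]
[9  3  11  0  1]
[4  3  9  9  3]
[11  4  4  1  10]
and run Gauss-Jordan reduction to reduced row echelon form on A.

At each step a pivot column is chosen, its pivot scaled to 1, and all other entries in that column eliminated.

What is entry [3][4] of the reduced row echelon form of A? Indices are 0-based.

M[3][4] = 10

pivot(0,0)=4: scale R0 → (1, 6, 10, 1, 4)
  clear (1,0): R1 −= (9)R0 → (0, 1, 12, 4, 4)
  clear (2,0): R2 −= (4)R0 → (0, 5, 8, 5, 0)
  clear (3,0): R3 −= (11)R0 → (0, 3, 11, 3, 5)
pivot(1,1)=1: scale R1 → (0, 1, 12, 4, 4)
  clear (0,1): R0 −= (6)R1 → (1, 0, 3, 3, 6)
  clear (2,1): R2 −= (5)R1 → (0, 0, 0, 11, 6)
  clear (3,1): R3 −= (3)R1 → (0, 0, 1, 4, 6)
pivot(2,2): swap R2↔R3
pivot(2,2)=1: scale R2 → (0, 0, 1, 4, 6)
  clear (0,2): R0 −= (3)R2 → (1, 0, 0, 4, 1)
  clear (1,2): R1 −= (12)R2 → (0, 1, 0, 8, 10)
pivot(3,3)=11: scale R3 → (0, 0, 0, 1, 10)
  clear (0,3): R0 −= (4)R3 → (1, 0, 0, 0, 0)
  clear (1,3): R1 −= (8)R3 → (0, 1, 0, 0, 8)
  clear (2,3): R2 −= (4)R3 → (0, 0, 1, 0, 5)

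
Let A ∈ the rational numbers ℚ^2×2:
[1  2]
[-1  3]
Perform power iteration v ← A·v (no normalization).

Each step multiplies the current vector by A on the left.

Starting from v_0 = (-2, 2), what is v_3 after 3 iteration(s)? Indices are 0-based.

v_3 = (62, 48)

v_0 = (-2, 2).
v_1 = A·v_0 = (2, 8).
v_2 = A·v_1 = (18, 22).
v_3 = A·v_2 = (62, 48).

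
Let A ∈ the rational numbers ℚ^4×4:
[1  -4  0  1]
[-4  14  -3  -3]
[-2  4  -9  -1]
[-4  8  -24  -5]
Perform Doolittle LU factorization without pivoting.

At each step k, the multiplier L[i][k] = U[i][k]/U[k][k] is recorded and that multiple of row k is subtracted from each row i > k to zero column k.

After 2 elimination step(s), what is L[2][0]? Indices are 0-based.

Step 1: pivot at (0,0) is 1.
  row1 ← row1 − (-4)·row0  ⇒  L[1][0]=-4, U row1=(0, -2, -3, 1)
  row2 ← row2 − (-2)·row0  ⇒  L[2][0]=-2, U row2=(0, -4, -9, 1)
  row3 ← row3 − (-4)·row0  ⇒  L[3][0]=-4, U row3=(0, -8, -24, -1)
Step 2: pivot at (1,1) is -2.
  row2 ← row2 − (2)·row1  ⇒  L[2][1]=2, U row2=(0, 0, -3, -1)
  row3 ← row3 − (4)·row1  ⇒  L[3][1]=4, U row3=(0, 0, -12, -5)

L[2][0] = -2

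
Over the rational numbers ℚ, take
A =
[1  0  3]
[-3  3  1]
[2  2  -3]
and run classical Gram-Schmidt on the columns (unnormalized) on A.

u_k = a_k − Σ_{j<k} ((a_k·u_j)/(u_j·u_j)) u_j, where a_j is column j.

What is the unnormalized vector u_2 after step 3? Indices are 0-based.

u_2 = (564/157, 94/157, -141/157)

Step 1: u_0 = a_0 = (1, -3, 2).
Step 2: u_1 = a_1 − (-5/14)·u_0 = (5/14, 27/14, 19/7).
Step 3: u_2 = a_2 − (-3/7)·u_0 − (-72/157)·u_1 = (564/157, 94/157, -141/157).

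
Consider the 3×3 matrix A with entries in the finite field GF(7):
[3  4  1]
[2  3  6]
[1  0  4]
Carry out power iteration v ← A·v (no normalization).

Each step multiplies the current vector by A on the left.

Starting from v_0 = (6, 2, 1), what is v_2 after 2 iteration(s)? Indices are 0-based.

v_2 = (5, 4, 4)

v_0 = (6, 2, 1).
v_1 = A·v_0 = (6, 3, 3).
v_2 = A·v_1 = (5, 4, 4).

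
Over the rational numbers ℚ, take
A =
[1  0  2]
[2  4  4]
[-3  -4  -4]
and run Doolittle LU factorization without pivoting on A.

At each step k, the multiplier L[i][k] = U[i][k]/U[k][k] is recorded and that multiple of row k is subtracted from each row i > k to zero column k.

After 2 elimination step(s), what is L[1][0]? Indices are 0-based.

L[1][0] = 2

Step 1: pivot at (0,0) is 1.
  row1 ← row1 − (2)·row0  ⇒  L[1][0]=2, U row1=(0, 4, 0)
  row2 ← row2 − (-3)·row0  ⇒  L[2][0]=-3, U row2=(0, -4, 2)
Step 2: pivot at (1,1) is 4.
  row2 ← row2 − (-1)·row1  ⇒  L[2][1]=-1, U row2=(0, 0, 2)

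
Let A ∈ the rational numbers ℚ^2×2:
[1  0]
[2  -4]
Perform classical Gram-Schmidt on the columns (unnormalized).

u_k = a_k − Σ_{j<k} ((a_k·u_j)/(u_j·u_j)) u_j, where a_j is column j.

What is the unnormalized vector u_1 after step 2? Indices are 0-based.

Step 1: u_0 = a_0 = (1, 2).
Step 2: u_1 = a_1 − (-8/5)·u_0 = (8/5, -4/5).

u_1 = (8/5, -4/5)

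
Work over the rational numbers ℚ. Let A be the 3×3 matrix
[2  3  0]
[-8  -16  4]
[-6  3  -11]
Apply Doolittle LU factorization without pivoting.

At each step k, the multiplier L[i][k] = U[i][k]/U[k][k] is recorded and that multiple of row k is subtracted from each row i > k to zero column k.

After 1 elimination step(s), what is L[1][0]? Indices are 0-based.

L[1][0] = -4

[col 0] pivot 2
  R1 -= -4*R0 → (0, -4, 4)  (L[1][0] := -4)
  R2 -= -3*R0 → (0, 12, -11)  (L[2][0] := -3)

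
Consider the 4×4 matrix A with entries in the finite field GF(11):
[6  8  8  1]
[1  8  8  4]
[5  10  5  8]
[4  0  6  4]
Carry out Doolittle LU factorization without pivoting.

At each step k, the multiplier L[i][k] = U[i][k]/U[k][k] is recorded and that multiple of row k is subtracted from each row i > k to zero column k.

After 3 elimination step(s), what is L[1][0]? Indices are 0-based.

L[1][0] = 2

k=0: U[0][0]=6
  eliminate (1,0): mult=2, new row 1: (0, 3, 3, 2); set L[1][0]=2
  eliminate (2,0): mult=10, new row 2: (0, 7, 2, 9); set L[2][0]=10
  eliminate (3,0): mult=8, new row 3: (0, 2, 8, 7); set L[3][0]=8
k=1: U[1][1]=3
  eliminate (2,1): mult=6, new row 2: (0, 0, 6, 8); set L[2][1]=6
  eliminate (3,1): mult=8, new row 3: (0, 0, 6, 2); set L[3][1]=8
k=2: U[2][2]=6
  eliminate (3,2): mult=1, new row 3: (0, 0, 0, 5); set L[3][2]=1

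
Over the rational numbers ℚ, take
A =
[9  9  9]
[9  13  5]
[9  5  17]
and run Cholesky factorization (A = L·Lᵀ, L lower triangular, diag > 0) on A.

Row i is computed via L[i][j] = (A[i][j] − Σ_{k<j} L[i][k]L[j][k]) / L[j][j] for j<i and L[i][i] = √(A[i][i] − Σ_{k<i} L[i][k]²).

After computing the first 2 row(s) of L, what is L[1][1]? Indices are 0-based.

L[1][1] = 2

Step 1: L[0][0] = √(9) = 3.
  L[1][0] = (9) / L[0][0] = 3.
Step 2: L[1][1] = √(4) = 2.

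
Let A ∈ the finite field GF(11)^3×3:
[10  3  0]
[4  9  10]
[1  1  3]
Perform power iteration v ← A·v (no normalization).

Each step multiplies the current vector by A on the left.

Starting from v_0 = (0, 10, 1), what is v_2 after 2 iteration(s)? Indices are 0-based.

v_0 = (0, 10, 1).
v_1 = A·v_0 = (8, 1, 2).
v_2 = A·v_1 = (6, 6, 4).

v_2 = (6, 6, 4)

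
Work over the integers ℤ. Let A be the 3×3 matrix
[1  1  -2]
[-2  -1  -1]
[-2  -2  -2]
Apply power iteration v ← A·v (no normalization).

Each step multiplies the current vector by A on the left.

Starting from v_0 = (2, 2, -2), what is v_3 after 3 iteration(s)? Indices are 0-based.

v_3 = (4, -16, -8)

v_0 = (2, 2, -2).
v_1 = A·v_0 = (8, -4, -4).
v_2 = A·v_1 = (12, -8, 0).
v_3 = A·v_2 = (4, -16, -8).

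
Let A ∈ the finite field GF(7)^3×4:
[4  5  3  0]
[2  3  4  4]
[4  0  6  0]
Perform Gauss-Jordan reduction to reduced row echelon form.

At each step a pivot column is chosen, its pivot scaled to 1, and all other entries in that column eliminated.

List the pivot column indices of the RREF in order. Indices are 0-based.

step 1: normalize row 0 (÷4) = (1, 3, 6, 0)
  row 1: subtract 2×row0 = (0, 4, 6, 4)
  row 2: subtract 4×row0 = (0, 2, 3, 0)
step 2: normalize row 1 (÷4) = (0, 1, 5, 1)
  row 0: subtract 3×row1 = (1, 0, 5, 4)
  row 2: subtract 2×row1 = (0, 0, 0, 5)
skip col 2 (zero from row 2)
step 3: normalize row 2 (÷5) = (0, 0, 0, 1)
  row 0: subtract 4×row2 = (1, 0, 5, 0)
  row 1: subtract 1×row2 = (0, 1, 5, 0)

pivot columns: 0, 1, 3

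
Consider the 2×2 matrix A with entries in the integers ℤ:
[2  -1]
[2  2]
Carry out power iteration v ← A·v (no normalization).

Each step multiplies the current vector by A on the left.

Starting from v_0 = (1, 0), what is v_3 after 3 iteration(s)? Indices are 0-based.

v_3 = (-4, 20)

v_0 = (1, 0).
v_1 = A·v_0 = (2, 2).
v_2 = A·v_1 = (2, 8).
v_3 = A·v_2 = (-4, 20).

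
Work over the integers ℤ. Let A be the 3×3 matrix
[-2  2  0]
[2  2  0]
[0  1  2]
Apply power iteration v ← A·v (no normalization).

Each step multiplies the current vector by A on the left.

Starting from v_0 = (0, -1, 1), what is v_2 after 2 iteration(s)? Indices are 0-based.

v_2 = (0, -8, 0)

v_0 = (0, -1, 1).
v_1 = A·v_0 = (-2, -2, 1).
v_2 = A·v_1 = (0, -8, 0).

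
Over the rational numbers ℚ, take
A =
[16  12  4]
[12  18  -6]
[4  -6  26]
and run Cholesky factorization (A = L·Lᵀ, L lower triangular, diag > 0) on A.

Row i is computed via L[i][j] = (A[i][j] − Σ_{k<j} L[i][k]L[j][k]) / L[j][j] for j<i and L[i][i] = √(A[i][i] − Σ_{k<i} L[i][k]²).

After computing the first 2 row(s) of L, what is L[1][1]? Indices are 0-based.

Step 1: L[0][0] = √(16) = 4.
  L[1][0] = (12) / L[0][0] = 3.
Step 2: L[1][1] = √(9) = 3.

L[1][1] = 3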